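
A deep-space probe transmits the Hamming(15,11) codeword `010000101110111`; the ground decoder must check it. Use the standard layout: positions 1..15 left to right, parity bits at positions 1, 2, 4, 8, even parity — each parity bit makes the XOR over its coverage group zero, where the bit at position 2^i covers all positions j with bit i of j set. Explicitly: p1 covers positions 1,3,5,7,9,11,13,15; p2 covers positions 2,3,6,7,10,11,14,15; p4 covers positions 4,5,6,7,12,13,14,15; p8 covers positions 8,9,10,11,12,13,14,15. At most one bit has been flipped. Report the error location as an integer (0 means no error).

1

s1: b1⊕b3⊕b5⊕b7⊕b9⊕b11⊕b13⊕b15 = 0⊕0⊕0⊕1⊕1⊕1⊕1⊕1 = 1
s2: b2⊕b3⊕b6⊕b7⊕b10⊕b11⊕b14⊕b15 = 1⊕0⊕0⊕1⊕1⊕1⊕1⊕1 = 0
s4: b4⊕b5⊕b6⊕b7⊕b12⊕b13⊕b14⊕b15 = 0⊕0⊕0⊕1⊕0⊕1⊕1⊕1 = 0
s8: b8⊕b9⊕b10⊕b11⊕b12⊕b13⊕b14⊕b15 = 0⊕1⊕1⊕1⊕0⊕1⊕1⊕1 = 0
Syndrome (s8...s1) = 0001 → position 1.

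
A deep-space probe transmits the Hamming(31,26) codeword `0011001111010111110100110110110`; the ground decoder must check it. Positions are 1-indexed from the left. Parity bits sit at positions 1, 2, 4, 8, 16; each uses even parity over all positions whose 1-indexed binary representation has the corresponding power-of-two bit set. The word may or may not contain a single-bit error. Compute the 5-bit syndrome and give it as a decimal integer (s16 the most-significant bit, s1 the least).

12

s1: b1⊕b3⊕b5⊕b7⊕b9⊕b11⊕b13⊕b15⊕b17⊕b19⊕b21⊕b23⊕b25⊕b27⊕b29⊕b31 = 0⊕1⊕0⊕1⊕1⊕0⊕0⊕1⊕1⊕0⊕0⊕1⊕0⊕1⊕1⊕0 = 0
s2: b2⊕b3⊕b6⊕b7⊕b10⊕b11⊕b14⊕b15⊕b18⊕b19⊕b22⊕b23⊕b26⊕b27⊕b30⊕b31 = 0⊕1⊕0⊕1⊕1⊕0⊕1⊕1⊕1⊕0⊕0⊕1⊕1⊕1⊕1⊕0 = 0
s4: b4⊕b5⊕b6⊕b7⊕b12⊕b13⊕b14⊕b15⊕b20⊕b21⊕b22⊕b23⊕b28⊕b29⊕b30⊕b31 = 1⊕0⊕0⊕1⊕1⊕0⊕1⊕1⊕1⊕0⊕0⊕1⊕0⊕1⊕1⊕0 = 1
s8: b8⊕b9⊕b10⊕b11⊕b12⊕b13⊕b14⊕b15⊕b24⊕b25⊕b26⊕b27⊕b28⊕b29⊕b30⊕b31 = 1⊕1⊕1⊕0⊕1⊕0⊕1⊕1⊕1⊕0⊕1⊕1⊕0⊕1⊕1⊕0 = 1
s16: b16⊕b17⊕b18⊕b19⊕b20⊕b21⊕b22⊕b23⊕b24⊕b25⊕b26⊕b27⊕b28⊕b29⊕b30⊕b31 = 1⊕1⊕1⊕0⊕1⊕0⊕0⊕1⊕1⊕0⊕1⊕1⊕0⊕1⊕1⊕0 = 0
Syndrome (s16...s1) = 01100 → position 12.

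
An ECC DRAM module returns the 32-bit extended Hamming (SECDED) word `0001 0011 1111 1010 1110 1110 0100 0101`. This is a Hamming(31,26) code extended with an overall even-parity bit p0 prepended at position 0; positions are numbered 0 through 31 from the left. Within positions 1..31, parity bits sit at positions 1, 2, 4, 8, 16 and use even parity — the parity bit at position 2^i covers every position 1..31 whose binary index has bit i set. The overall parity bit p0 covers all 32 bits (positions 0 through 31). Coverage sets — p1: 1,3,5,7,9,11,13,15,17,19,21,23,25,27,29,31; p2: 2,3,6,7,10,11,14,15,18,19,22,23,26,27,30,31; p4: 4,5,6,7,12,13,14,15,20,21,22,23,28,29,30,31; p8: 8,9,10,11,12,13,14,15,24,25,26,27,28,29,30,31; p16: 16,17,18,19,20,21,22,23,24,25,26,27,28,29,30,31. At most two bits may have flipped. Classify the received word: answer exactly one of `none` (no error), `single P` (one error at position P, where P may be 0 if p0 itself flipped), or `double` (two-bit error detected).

s1: b1⊕b3⊕b5⊕b7⊕b9⊕b11⊕b13⊕b15⊕b17⊕b19⊕b21⊕b23⊕b25⊕b27⊕b29⊕b31 = 0⊕1⊕0⊕1⊕1⊕1⊕0⊕0⊕1⊕0⊕1⊕0⊕1⊕0⊕1⊕1 = 1
s2: b2⊕b3⊕b6⊕b7⊕b10⊕b11⊕b14⊕b15⊕b18⊕b19⊕b22⊕b23⊕b26⊕b27⊕b30⊕b31 = 0⊕1⊕1⊕1⊕1⊕1⊕1⊕0⊕1⊕0⊕1⊕0⊕0⊕0⊕0⊕1 = 1
s4: b4⊕b5⊕b6⊕b7⊕b12⊕b13⊕b14⊕b15⊕b20⊕b21⊕b22⊕b23⊕b28⊕b29⊕b30⊕b31 = 0⊕0⊕1⊕1⊕1⊕0⊕1⊕0⊕1⊕1⊕1⊕0⊕0⊕1⊕0⊕1 = 1
s8: b8⊕b9⊕b10⊕b11⊕b12⊕b13⊕b14⊕b15⊕b24⊕b25⊕b26⊕b27⊕b28⊕b29⊕b30⊕b31 = 1⊕1⊕1⊕1⊕1⊕0⊕1⊕0⊕0⊕1⊕0⊕0⊕0⊕1⊕0⊕1 = 1
s16: b16⊕b17⊕b18⊕b19⊕b20⊕b21⊕b22⊕b23⊕b24⊕b25⊕b26⊕b27⊕b28⊕b29⊕b30⊕b31 = 1⊕1⊕1⊕0⊕1⊕1⊕1⊕0⊕0⊕1⊕0⊕0⊕0⊕1⊕0⊕1 = 1
Syndrome (s16...s1) = 11111 → position 31.
Overall parity (XOR of all 32 bits, including p0): 0⊕0⊕0⊕1⊕0⊕0⊕1⊕1⊕1⊕1⊕1⊕1⊕1⊕0⊕1⊕0⊕1⊕1⊕1⊕0⊕1⊕1⊕1⊕0⊕0⊕1⊕0⊕0⊕0⊕1⊕0⊕1 = 0
Overall=0, syndrome position=31 → double-bit error detected (uncorrectable).

double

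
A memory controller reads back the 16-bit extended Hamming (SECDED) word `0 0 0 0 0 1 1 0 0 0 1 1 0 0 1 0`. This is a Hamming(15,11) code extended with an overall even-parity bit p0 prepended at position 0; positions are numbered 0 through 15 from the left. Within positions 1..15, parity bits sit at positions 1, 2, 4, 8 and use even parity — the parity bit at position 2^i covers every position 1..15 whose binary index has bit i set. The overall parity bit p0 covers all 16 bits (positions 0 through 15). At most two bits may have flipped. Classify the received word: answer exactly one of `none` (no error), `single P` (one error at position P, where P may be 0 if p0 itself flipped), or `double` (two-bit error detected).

s1: b1⊕b3⊕b5⊕b7⊕b9⊕b11⊕b13⊕b15 = 0⊕0⊕1⊕0⊕0⊕1⊕0⊕0 = 0
s2: b2⊕b3⊕b6⊕b7⊕b10⊕b11⊕b14⊕b15 = 0⊕0⊕1⊕0⊕1⊕1⊕1⊕0 = 0
s4: b4⊕b5⊕b6⊕b7⊕b12⊕b13⊕b14⊕b15 = 0⊕1⊕1⊕0⊕0⊕0⊕1⊕0 = 1
s8: b8⊕b9⊕b10⊕b11⊕b12⊕b13⊕b14⊕b15 = 0⊕0⊕1⊕1⊕0⊕0⊕1⊕0 = 1
Syndrome (s8...s1) = 1100 → position 12.
Overall parity (XOR of all 16 bits, including p0): 0⊕0⊕0⊕0⊕0⊕1⊕1⊕0⊕0⊕0⊕1⊕1⊕0⊕0⊕1⊕0 = 1
Overall=1, syndrome position=12 → single-bit error at position 12.

single 12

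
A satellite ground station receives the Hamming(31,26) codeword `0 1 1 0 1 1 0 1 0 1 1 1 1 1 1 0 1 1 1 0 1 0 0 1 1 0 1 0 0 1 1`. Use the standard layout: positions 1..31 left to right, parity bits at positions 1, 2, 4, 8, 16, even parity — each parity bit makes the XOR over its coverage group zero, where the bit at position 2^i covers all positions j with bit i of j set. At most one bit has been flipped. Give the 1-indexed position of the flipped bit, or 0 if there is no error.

s1: b1⊕b3⊕b5⊕b7⊕b9⊕b11⊕b13⊕b15⊕b17⊕b19⊕b21⊕b23⊕b25⊕b27⊕b29⊕b31 = 0⊕1⊕1⊕0⊕0⊕1⊕1⊕1⊕1⊕1⊕1⊕0⊕1⊕1⊕0⊕1 = 1
s2: b2⊕b3⊕b6⊕b7⊕b10⊕b11⊕b14⊕b15⊕b18⊕b19⊕b22⊕b23⊕b26⊕b27⊕b30⊕b31 = 1⊕1⊕1⊕0⊕1⊕1⊕1⊕1⊕1⊕1⊕0⊕0⊕0⊕1⊕1⊕1 = 0
s4: b4⊕b5⊕b6⊕b7⊕b12⊕b13⊕b14⊕b15⊕b20⊕b21⊕b22⊕b23⊕b28⊕b29⊕b30⊕b31 = 0⊕1⊕1⊕0⊕1⊕1⊕1⊕1⊕0⊕1⊕0⊕0⊕0⊕0⊕1⊕1 = 1
s8: b8⊕b9⊕b10⊕b11⊕b12⊕b13⊕b14⊕b15⊕b24⊕b25⊕b26⊕b27⊕b28⊕b29⊕b30⊕b31 = 1⊕0⊕1⊕1⊕1⊕1⊕1⊕1⊕1⊕1⊕0⊕1⊕0⊕0⊕1⊕1 = 0
s16: b16⊕b17⊕b18⊕b19⊕b20⊕b21⊕b22⊕b23⊕b24⊕b25⊕b26⊕b27⊕b28⊕b29⊕b30⊕b31 = 0⊕1⊕1⊕1⊕0⊕1⊕0⊕0⊕1⊕1⊕0⊕1⊕0⊕0⊕1⊕1 = 1
Syndrome (s16...s1) = 10101 → position 21.

21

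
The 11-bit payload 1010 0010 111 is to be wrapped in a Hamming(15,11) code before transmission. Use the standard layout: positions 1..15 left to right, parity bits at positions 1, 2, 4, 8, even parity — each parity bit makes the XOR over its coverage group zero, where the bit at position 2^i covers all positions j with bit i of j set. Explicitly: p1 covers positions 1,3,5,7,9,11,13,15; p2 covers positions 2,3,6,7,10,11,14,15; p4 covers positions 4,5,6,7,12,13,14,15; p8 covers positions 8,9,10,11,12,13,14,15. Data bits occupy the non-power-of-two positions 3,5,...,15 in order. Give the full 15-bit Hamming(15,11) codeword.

011001000010111

Place data bits at non-power-of-two positions: b3=1, b5=0, b6=1, b7=0, b9=0, b10=0, b11=1, b12=0, b13=1, b14=1, b15=1.
p1 = XOR of data positions {3,5,7,9,11,13,15} = 1⊕0⊕0⊕0⊕1⊕1⊕1 = 0
p2 = XOR of data positions {3,6,7,10,11,14,15} = 1⊕1⊕0⊕0⊕1⊕1⊕1 = 1
p4 = XOR of data positions {5,6,7,12,13,14,15} = 0⊕1⊕0⊕0⊕1⊕1⊕1 = 0
p8 = XOR of data positions {9,10,11,12,13,14,15} = 0⊕0⊕1⊕0⊕1⊕1⊕1 = 0
Codeword b1..b15 = 011001000010111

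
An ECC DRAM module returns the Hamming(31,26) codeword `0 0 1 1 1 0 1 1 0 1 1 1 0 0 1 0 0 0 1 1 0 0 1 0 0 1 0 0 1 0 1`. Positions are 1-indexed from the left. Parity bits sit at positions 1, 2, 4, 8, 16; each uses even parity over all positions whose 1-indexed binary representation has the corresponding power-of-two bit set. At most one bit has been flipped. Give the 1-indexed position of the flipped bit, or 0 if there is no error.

s1: b1⊕b3⊕b5⊕b7⊕b9⊕b11⊕b13⊕b15⊕b17⊕b19⊕b21⊕b23⊕b25⊕b27⊕b29⊕b31 = 0⊕1⊕1⊕1⊕0⊕1⊕0⊕1⊕0⊕1⊕0⊕1⊕0⊕0⊕1⊕1 = 1
s2: b2⊕b3⊕b6⊕b7⊕b10⊕b11⊕b14⊕b15⊕b18⊕b19⊕b22⊕b23⊕b26⊕b27⊕b30⊕b31 = 0⊕1⊕0⊕1⊕1⊕1⊕0⊕1⊕0⊕1⊕0⊕1⊕1⊕0⊕0⊕1 = 1
s4: b4⊕b5⊕b6⊕b7⊕b12⊕b13⊕b14⊕b15⊕b20⊕b21⊕b22⊕b23⊕b28⊕b29⊕b30⊕b31 = 1⊕1⊕0⊕1⊕1⊕0⊕0⊕1⊕1⊕0⊕0⊕1⊕0⊕1⊕0⊕1 = 1
s8: b8⊕b9⊕b10⊕b11⊕b12⊕b13⊕b14⊕b15⊕b24⊕b25⊕b26⊕b27⊕b28⊕b29⊕b30⊕b31 = 1⊕0⊕1⊕1⊕1⊕0⊕0⊕1⊕0⊕0⊕1⊕0⊕0⊕1⊕0⊕1 = 0
s16: b16⊕b17⊕b18⊕b19⊕b20⊕b21⊕b22⊕b23⊕b24⊕b25⊕b26⊕b27⊕b28⊕b29⊕b30⊕b31 = 0⊕0⊕0⊕1⊕1⊕0⊕0⊕1⊕0⊕0⊕1⊕0⊕0⊕1⊕0⊕1 = 0
Syndrome (s16...s1) = 00111 → position 7.

7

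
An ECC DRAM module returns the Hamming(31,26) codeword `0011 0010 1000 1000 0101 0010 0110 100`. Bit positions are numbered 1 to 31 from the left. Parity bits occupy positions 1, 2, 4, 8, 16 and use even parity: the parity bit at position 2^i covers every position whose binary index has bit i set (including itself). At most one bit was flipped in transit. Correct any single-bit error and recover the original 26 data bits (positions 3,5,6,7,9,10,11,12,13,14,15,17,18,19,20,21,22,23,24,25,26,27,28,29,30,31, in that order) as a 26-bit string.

s1: b1⊕b3⊕b5⊕b7⊕b9⊕b11⊕b13⊕b15⊕b17⊕b19⊕b21⊕b23⊕b25⊕b27⊕b29⊕b31 = 0⊕1⊕0⊕1⊕1⊕0⊕1⊕0⊕0⊕0⊕0⊕1⊕0⊕1⊕1⊕0 = 1
s2: b2⊕b3⊕b6⊕b7⊕b10⊕b11⊕b14⊕b15⊕b18⊕b19⊕b22⊕b23⊕b26⊕b27⊕b30⊕b31 = 0⊕1⊕0⊕1⊕0⊕0⊕0⊕0⊕1⊕0⊕0⊕1⊕1⊕1⊕0⊕0 = 0
s4: b4⊕b5⊕b6⊕b7⊕b12⊕b13⊕b14⊕b15⊕b20⊕b21⊕b22⊕b23⊕b28⊕b29⊕b30⊕b31 = 1⊕0⊕0⊕1⊕0⊕1⊕0⊕0⊕1⊕0⊕0⊕1⊕0⊕1⊕0⊕0 = 0
s8: b8⊕b9⊕b10⊕b11⊕b12⊕b13⊕b14⊕b15⊕b24⊕b25⊕b26⊕b27⊕b28⊕b29⊕b30⊕b31 = 0⊕1⊕0⊕0⊕0⊕1⊕0⊕0⊕0⊕0⊕1⊕1⊕0⊕1⊕0⊕0 = 1
s16: b16⊕b17⊕b18⊕b19⊕b20⊕b21⊕b22⊕b23⊕b24⊕b25⊕b26⊕b27⊕b28⊕b29⊕b30⊕b31 = 0⊕0⊕1⊕0⊕1⊕0⊕0⊕1⊕0⊕0⊕1⊕1⊕0⊕1⊕0⊕0 = 0
Syndrome (s16...s1) = 01001 → position 9.
Flip bit 9: corrected codeword = 0011001000001000010100100110100
Data bits at positions 3,5,6,7,9,10,11,12,13,14,15,17,18,19,20,21,22,23,24,25,26,27,28,29,30,31: 10010000100010100100110100

10010000100010100100110100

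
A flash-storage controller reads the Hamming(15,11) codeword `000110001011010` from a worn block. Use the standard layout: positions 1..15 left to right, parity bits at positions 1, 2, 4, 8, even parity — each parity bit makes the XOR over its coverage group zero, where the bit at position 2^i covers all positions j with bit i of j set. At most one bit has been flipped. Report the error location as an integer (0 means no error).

s1: b1⊕b3⊕b5⊕b7⊕b9⊕b11⊕b13⊕b15 = 0⊕0⊕1⊕0⊕1⊕1⊕0⊕0 = 1
s2: b2⊕b3⊕b6⊕b7⊕b10⊕b11⊕b14⊕b15 = 0⊕0⊕0⊕0⊕0⊕1⊕1⊕0 = 0
s4: b4⊕b5⊕b6⊕b7⊕b12⊕b13⊕b14⊕b15 = 1⊕1⊕0⊕0⊕1⊕0⊕1⊕0 = 0
s8: b8⊕b9⊕b10⊕b11⊕b12⊕b13⊕b14⊕b15 = 0⊕1⊕0⊕1⊕1⊕0⊕1⊕0 = 0
Syndrome (s8...s1) = 0001 → position 1.

1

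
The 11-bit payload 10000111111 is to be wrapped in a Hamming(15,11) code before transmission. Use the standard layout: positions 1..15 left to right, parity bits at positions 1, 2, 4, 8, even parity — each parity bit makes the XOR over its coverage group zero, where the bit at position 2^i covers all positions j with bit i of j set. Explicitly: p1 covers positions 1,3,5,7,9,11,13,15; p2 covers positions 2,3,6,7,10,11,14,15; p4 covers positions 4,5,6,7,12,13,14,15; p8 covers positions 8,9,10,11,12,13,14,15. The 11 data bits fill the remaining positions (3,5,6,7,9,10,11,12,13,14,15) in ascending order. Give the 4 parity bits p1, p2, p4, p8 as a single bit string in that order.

0100

Place data bits at non-power-of-two positions: b3=1, b5=0, b6=0, b7=0, b9=0, b10=1, b11=1, b12=1, b13=1, b14=1, b15=1.
p1 = XOR of data positions {3,5,7,9,11,13,15} = 1⊕0⊕0⊕0⊕1⊕1⊕1 = 0
p2 = XOR of data positions {3,6,7,10,11,14,15} = 1⊕0⊕0⊕1⊕1⊕1⊕1 = 1
p4 = XOR of data positions {5,6,7,12,13,14,15} = 0⊕0⊕0⊕1⊕1⊕1⊕1 = 0
p8 = XOR of data positions {9,10,11,12,13,14,15} = 0⊕1⊕1⊕1⊕1⊕1⊕1 = 0
Parity bits p1,p2,p4,p8 = 0100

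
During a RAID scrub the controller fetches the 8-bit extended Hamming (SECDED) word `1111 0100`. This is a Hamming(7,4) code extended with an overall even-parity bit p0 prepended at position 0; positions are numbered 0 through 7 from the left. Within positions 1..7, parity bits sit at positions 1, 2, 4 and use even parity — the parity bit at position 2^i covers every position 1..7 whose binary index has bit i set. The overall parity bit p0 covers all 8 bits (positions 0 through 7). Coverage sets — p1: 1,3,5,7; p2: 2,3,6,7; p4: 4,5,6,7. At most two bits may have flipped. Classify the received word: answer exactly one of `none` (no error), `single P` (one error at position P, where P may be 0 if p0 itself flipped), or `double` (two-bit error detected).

single 5

s1: b1⊕b3⊕b5⊕b7 = 1⊕1⊕1⊕0 = 1
s2: b2⊕b3⊕b6⊕b7 = 1⊕1⊕0⊕0 = 0
s4: b4⊕b5⊕b6⊕b7 = 0⊕1⊕0⊕0 = 1
Syndrome (s4...s1) = 101 → position 5.
Overall parity (XOR of all 8 bits, including p0): 1⊕1⊕1⊕1⊕0⊕1⊕0⊕0 = 1
Overall=1, syndrome position=5 → single-bit error at position 5.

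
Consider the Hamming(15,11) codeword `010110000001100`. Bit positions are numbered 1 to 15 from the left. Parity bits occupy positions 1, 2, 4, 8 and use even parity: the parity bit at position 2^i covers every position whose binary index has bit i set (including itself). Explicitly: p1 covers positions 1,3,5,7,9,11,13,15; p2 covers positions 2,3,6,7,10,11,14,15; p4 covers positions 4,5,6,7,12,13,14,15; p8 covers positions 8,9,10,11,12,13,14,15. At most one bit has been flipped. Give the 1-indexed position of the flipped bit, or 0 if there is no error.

s1: b1⊕b3⊕b5⊕b7⊕b9⊕b11⊕b13⊕b15 = 0⊕0⊕1⊕0⊕0⊕0⊕1⊕0 = 0
s2: b2⊕b3⊕b6⊕b7⊕b10⊕b11⊕b14⊕b15 = 1⊕0⊕0⊕0⊕0⊕0⊕0⊕0 = 1
s4: b4⊕b5⊕b6⊕b7⊕b12⊕b13⊕b14⊕b15 = 1⊕1⊕0⊕0⊕1⊕1⊕0⊕0 = 0
s8: b8⊕b9⊕b10⊕b11⊕b12⊕b13⊕b14⊕b15 = 0⊕0⊕0⊕0⊕1⊕1⊕0⊕0 = 0
Syndrome (s8...s1) = 0010 → position 2.

2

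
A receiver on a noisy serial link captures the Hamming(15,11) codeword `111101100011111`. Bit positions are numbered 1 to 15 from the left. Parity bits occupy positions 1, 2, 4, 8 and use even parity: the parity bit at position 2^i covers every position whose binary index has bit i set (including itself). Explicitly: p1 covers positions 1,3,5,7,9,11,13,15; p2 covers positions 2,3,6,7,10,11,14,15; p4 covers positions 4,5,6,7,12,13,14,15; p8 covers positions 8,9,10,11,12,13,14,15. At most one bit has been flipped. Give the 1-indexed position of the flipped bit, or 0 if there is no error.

s1: b1⊕b3⊕b5⊕b7⊕b9⊕b11⊕b13⊕b15 = 1⊕1⊕0⊕1⊕0⊕1⊕1⊕1 = 0
s2: b2⊕b3⊕b6⊕b7⊕b10⊕b11⊕b14⊕b15 = 1⊕1⊕1⊕1⊕0⊕1⊕1⊕1 = 1
s4: b4⊕b5⊕b6⊕b7⊕b12⊕b13⊕b14⊕b15 = 1⊕0⊕1⊕1⊕1⊕1⊕1⊕1 = 1
s8: b8⊕b9⊕b10⊕b11⊕b12⊕b13⊕b14⊕b15 = 0⊕0⊕0⊕1⊕1⊕1⊕1⊕1 = 1
Syndrome (s8...s1) = 1110 → position 14.

14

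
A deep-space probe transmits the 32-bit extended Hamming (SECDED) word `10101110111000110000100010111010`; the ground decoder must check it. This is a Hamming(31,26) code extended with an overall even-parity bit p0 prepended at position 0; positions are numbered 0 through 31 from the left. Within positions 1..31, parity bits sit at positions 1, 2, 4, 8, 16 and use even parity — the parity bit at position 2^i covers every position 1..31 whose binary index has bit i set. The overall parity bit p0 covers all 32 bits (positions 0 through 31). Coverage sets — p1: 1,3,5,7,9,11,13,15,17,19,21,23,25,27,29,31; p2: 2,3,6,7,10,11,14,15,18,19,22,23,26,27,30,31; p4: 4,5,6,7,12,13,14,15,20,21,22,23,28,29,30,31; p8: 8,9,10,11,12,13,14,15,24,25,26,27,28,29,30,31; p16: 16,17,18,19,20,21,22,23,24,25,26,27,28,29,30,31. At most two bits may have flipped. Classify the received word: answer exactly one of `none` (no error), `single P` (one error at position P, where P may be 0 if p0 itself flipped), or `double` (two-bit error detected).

s1: b1⊕b3⊕b5⊕b7⊕b9⊕b11⊕b13⊕b15⊕b17⊕b19⊕b21⊕b23⊕b25⊕b27⊕b29⊕b31 = 0⊕0⊕1⊕0⊕1⊕0⊕0⊕1⊕0⊕0⊕0⊕0⊕0⊕1⊕0⊕0 = 0
s2: b2⊕b3⊕b6⊕b7⊕b10⊕b11⊕b14⊕b15⊕b18⊕b19⊕b22⊕b23⊕b26⊕b27⊕b30⊕b31 = 1⊕0⊕1⊕0⊕1⊕0⊕1⊕1⊕0⊕0⊕0⊕0⊕1⊕1⊕1⊕0 = 0
s4: b4⊕b5⊕b6⊕b7⊕b12⊕b13⊕b14⊕b15⊕b20⊕b21⊕b22⊕b23⊕b28⊕b29⊕b30⊕b31 = 1⊕1⊕1⊕0⊕0⊕0⊕1⊕1⊕1⊕0⊕0⊕0⊕1⊕0⊕1⊕0 = 0
s8: b8⊕b9⊕b10⊕b11⊕b12⊕b13⊕b14⊕b15⊕b24⊕b25⊕b26⊕b27⊕b28⊕b29⊕b30⊕b31 = 1⊕1⊕1⊕0⊕0⊕0⊕1⊕1⊕1⊕0⊕1⊕1⊕1⊕0⊕1⊕0 = 0
s16: b16⊕b17⊕b18⊕b19⊕b20⊕b21⊕b22⊕b23⊕b24⊕b25⊕b26⊕b27⊕b28⊕b29⊕b30⊕b31 = 0⊕0⊕0⊕0⊕1⊕0⊕0⊕0⊕1⊕0⊕1⊕1⊕1⊕0⊕1⊕0 = 0
Syndrome (s16...s1) = 00000 → position 0 (no error).
Overall parity (XOR of all 32 bits, including p0): 1⊕0⊕1⊕0⊕1⊕1⊕1⊕0⊕1⊕1⊕1⊕0⊕0⊕0⊕1⊕1⊕0⊕0⊕0⊕0⊕1⊕0⊕0⊕0⊕1⊕0⊕1⊕1⊕1⊕0⊕1⊕0 = 0
Overall=0, syndrome position=0 → no error.

none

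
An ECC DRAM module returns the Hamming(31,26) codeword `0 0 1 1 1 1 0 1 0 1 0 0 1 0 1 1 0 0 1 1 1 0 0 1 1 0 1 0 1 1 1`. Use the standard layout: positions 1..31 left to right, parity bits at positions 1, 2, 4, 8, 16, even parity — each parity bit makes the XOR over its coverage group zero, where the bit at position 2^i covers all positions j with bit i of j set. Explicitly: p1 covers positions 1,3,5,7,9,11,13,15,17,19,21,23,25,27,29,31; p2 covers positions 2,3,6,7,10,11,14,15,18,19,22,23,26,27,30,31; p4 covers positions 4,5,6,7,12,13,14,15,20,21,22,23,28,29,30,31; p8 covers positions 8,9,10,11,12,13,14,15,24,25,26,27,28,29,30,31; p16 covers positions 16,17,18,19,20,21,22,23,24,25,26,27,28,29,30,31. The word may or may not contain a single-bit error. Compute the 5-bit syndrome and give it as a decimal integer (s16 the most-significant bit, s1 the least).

s1: b1⊕b3⊕b5⊕b7⊕b9⊕b11⊕b13⊕b15⊕b17⊕b19⊕b21⊕b23⊕b25⊕b27⊕b29⊕b31 = 0⊕1⊕1⊕0⊕0⊕0⊕1⊕1⊕0⊕1⊕1⊕0⊕1⊕1⊕1⊕1 = 0
s2: b2⊕b3⊕b6⊕b7⊕b10⊕b11⊕b14⊕b15⊕b18⊕b19⊕b22⊕b23⊕b26⊕b27⊕b30⊕b31 = 0⊕1⊕1⊕0⊕1⊕0⊕0⊕1⊕0⊕1⊕0⊕0⊕0⊕1⊕1⊕1 = 0
s4: b4⊕b5⊕b6⊕b7⊕b12⊕b13⊕b14⊕b15⊕b20⊕b21⊕b22⊕b23⊕b28⊕b29⊕b30⊕b31 = 1⊕1⊕1⊕0⊕0⊕1⊕0⊕1⊕1⊕1⊕0⊕0⊕0⊕1⊕1⊕1 = 0
s8: b8⊕b9⊕b10⊕b11⊕b12⊕b13⊕b14⊕b15⊕b24⊕b25⊕b26⊕b27⊕b28⊕b29⊕b30⊕b31 = 1⊕0⊕1⊕0⊕0⊕1⊕0⊕1⊕1⊕1⊕0⊕1⊕0⊕1⊕1⊕1 = 0
s16: b16⊕b17⊕b18⊕b19⊕b20⊕b21⊕b22⊕b23⊕b24⊕b25⊕b26⊕b27⊕b28⊕b29⊕b30⊕b31 = 1⊕0⊕0⊕1⊕1⊕1⊕0⊕0⊕1⊕1⊕0⊕1⊕0⊕1⊕1⊕1 = 0
Syndrome (s16...s1) = 00000 → position 0 (no error).

0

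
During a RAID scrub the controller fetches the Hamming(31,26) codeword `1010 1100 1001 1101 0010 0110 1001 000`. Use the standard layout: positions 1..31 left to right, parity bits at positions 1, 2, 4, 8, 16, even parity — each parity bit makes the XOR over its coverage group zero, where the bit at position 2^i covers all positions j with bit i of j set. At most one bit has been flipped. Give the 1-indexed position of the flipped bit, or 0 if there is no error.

s1: b1⊕b3⊕b5⊕b7⊕b9⊕b11⊕b13⊕b15⊕b17⊕b19⊕b21⊕b23⊕b25⊕b27⊕b29⊕b31 = 1⊕1⊕1⊕0⊕1⊕0⊕1⊕0⊕0⊕1⊕0⊕1⊕1⊕0⊕0⊕0 = 0
s2: b2⊕b3⊕b6⊕b7⊕b10⊕b11⊕b14⊕b15⊕b18⊕b19⊕b22⊕b23⊕b26⊕b27⊕b30⊕b31 = 0⊕1⊕1⊕0⊕0⊕0⊕1⊕0⊕0⊕1⊕1⊕1⊕0⊕0⊕0⊕0 = 0
s4: b4⊕b5⊕b6⊕b7⊕b12⊕b13⊕b14⊕b15⊕b20⊕b21⊕b22⊕b23⊕b28⊕b29⊕b30⊕b31 = 0⊕1⊕1⊕0⊕1⊕1⊕1⊕0⊕0⊕0⊕1⊕1⊕1⊕0⊕0⊕0 = 0
s8: b8⊕b9⊕b10⊕b11⊕b12⊕b13⊕b14⊕b15⊕b24⊕b25⊕b26⊕b27⊕b28⊕b29⊕b30⊕b31 = 0⊕1⊕0⊕0⊕1⊕1⊕1⊕0⊕0⊕1⊕0⊕0⊕1⊕0⊕0⊕0 = 0
s16: b16⊕b17⊕b18⊕b19⊕b20⊕b21⊕b22⊕b23⊕b24⊕b25⊕b26⊕b27⊕b28⊕b29⊕b30⊕b31 = 1⊕0⊕0⊕1⊕0⊕0⊕1⊕1⊕0⊕1⊕0⊕0⊕1⊕0⊕0⊕0 = 0
Syndrome (s16...s1) = 00000 → position 0 (no error).

0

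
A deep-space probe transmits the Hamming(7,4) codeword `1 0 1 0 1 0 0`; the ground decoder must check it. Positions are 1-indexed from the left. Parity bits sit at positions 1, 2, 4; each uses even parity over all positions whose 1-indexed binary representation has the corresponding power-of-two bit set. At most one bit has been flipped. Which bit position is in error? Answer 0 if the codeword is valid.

7

s1: b1⊕b3⊕b5⊕b7 = 1⊕1⊕1⊕0 = 1
s2: b2⊕b3⊕b6⊕b7 = 0⊕1⊕0⊕0 = 1
s4: b4⊕b5⊕b6⊕b7 = 0⊕1⊕0⊕0 = 1
Syndrome (s4...s1) = 111 → position 7.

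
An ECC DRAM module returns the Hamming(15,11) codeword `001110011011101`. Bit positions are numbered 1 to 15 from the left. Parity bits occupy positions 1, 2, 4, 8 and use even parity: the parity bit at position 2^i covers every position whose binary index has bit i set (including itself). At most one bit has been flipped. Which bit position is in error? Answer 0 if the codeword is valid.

s1: b1⊕b3⊕b5⊕b7⊕b9⊕b11⊕b13⊕b15 = 0⊕1⊕1⊕0⊕1⊕1⊕1⊕1 = 0
s2: b2⊕b3⊕b6⊕b7⊕b10⊕b11⊕b14⊕b15 = 0⊕1⊕0⊕0⊕0⊕1⊕0⊕1 = 1
s4: b4⊕b5⊕b6⊕b7⊕b12⊕b13⊕b14⊕b15 = 1⊕1⊕0⊕0⊕1⊕1⊕0⊕1 = 1
s8: b8⊕b9⊕b10⊕b11⊕b12⊕b13⊕b14⊕b15 = 1⊕1⊕0⊕1⊕1⊕1⊕0⊕1 = 0
Syndrome (s8...s1) = 0110 → position 6.

6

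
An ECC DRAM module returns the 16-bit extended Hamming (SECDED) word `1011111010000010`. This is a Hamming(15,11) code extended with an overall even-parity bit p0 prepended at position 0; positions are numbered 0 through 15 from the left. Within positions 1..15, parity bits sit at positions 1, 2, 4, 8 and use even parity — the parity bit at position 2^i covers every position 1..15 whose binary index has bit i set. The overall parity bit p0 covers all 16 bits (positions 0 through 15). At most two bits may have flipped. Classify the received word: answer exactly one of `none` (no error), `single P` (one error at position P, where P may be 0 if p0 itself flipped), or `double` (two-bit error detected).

none

s1: b1⊕b3⊕b5⊕b7⊕b9⊕b11⊕b13⊕b15 = 0⊕1⊕1⊕0⊕0⊕0⊕0⊕0 = 0
s2: b2⊕b3⊕b6⊕b7⊕b10⊕b11⊕b14⊕b15 = 1⊕1⊕1⊕0⊕0⊕0⊕1⊕0 = 0
s4: b4⊕b5⊕b6⊕b7⊕b12⊕b13⊕b14⊕b15 = 1⊕1⊕1⊕0⊕0⊕0⊕1⊕0 = 0
s8: b8⊕b9⊕b10⊕b11⊕b12⊕b13⊕b14⊕b15 = 1⊕0⊕0⊕0⊕0⊕0⊕1⊕0 = 0
Syndrome (s8...s1) = 0000 → position 0 (no error).
Overall parity (XOR of all 16 bits, including p0): 1⊕0⊕1⊕1⊕1⊕1⊕1⊕0⊕1⊕0⊕0⊕0⊕0⊕0⊕1⊕0 = 0
Overall=0, syndrome position=0 → no error.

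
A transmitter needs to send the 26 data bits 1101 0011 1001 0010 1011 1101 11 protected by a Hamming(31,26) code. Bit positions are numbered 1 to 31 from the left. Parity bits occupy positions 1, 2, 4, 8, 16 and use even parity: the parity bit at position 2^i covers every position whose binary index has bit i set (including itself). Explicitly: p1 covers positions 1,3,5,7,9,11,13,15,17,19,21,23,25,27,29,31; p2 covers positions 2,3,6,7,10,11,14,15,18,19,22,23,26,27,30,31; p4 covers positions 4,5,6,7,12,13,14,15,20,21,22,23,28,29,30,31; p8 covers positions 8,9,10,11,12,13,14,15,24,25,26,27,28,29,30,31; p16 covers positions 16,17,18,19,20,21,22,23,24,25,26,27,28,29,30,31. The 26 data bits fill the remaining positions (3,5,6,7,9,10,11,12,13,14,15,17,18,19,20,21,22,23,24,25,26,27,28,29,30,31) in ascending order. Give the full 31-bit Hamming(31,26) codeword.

Place data bits at non-power-of-two positions: b3=1, b5=1, b6=0, b7=1, b9=0, b10=0, b11=1, b12=1, b13=1, b14=0, b15=0, b17=1, b18=0, b19=0, b20=1, b21=0, b22=1, b23=0, b24=1, b25=1, b26=1, b27=1, b28=0, b29=1, b30=1, b31=1.
p1 = XOR of data positions {3,5,7,9,11,13,15,17,19,21,23,25,27,29,31} = 1⊕1⊕1⊕0⊕1⊕1⊕0⊕1⊕0⊕0⊕0⊕1⊕1⊕1⊕1 = 0
p2 = XOR of data positions {3,6,7,10,11,14,15,18,19,22,23,26,27,30,31} = 1⊕0⊕1⊕0⊕1⊕0⊕0⊕0⊕0⊕1⊕0⊕1⊕1⊕1⊕1 = 0
p4 = XOR of data positions {5,6,7,12,13,14,15,20,21,22,23,28,29,30,31} = 1⊕0⊕1⊕1⊕1⊕0⊕0⊕1⊕0⊕1⊕0⊕0⊕1⊕1⊕1 = 1
p8 = XOR of data positions {9,10,11,12,13,14,15,24,25,26,27,28,29,30,31} = 0⊕0⊕1⊕1⊕1⊕0⊕0⊕1⊕1⊕1⊕1⊕0⊕1⊕1⊕1 = 0
p16 = XOR of data positions {17,18,19,20,21,22,23,24,25,26,27,28,29,30,31} = 1⊕0⊕0⊕1⊕0⊕1⊕0⊕1⊕1⊕1⊕1⊕0⊕1⊕1⊕1 = 0
Codeword b1..b31 = 0011101000111000100101011110111

0011101000111000100101011110111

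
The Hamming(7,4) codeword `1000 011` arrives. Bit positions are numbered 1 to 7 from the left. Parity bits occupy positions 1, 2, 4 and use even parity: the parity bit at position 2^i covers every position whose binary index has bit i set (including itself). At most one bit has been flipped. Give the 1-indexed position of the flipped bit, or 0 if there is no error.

s1: b1⊕b3⊕b5⊕b7 = 1⊕0⊕0⊕1 = 0
s2: b2⊕b3⊕b6⊕b7 = 0⊕0⊕1⊕1 = 0
s4: b4⊕b5⊕b6⊕b7 = 0⊕0⊕1⊕1 = 0
Syndrome (s4...s1) = 000 → position 0 (no error).

0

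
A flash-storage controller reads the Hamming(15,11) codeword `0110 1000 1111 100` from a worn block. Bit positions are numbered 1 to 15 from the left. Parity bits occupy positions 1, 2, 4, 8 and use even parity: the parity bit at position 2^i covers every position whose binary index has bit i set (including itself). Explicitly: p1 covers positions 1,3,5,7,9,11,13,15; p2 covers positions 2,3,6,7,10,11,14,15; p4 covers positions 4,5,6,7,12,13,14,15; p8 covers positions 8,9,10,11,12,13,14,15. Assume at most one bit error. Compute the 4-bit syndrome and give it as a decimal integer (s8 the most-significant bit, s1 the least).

13

s1: b1⊕b3⊕b5⊕b7⊕b9⊕b11⊕b13⊕b15 = 0⊕1⊕1⊕0⊕1⊕1⊕1⊕0 = 1
s2: b2⊕b3⊕b6⊕b7⊕b10⊕b11⊕b14⊕b15 = 1⊕1⊕0⊕0⊕1⊕1⊕0⊕0 = 0
s4: b4⊕b5⊕b6⊕b7⊕b12⊕b13⊕b14⊕b15 = 0⊕1⊕0⊕0⊕1⊕1⊕0⊕0 = 1
s8: b8⊕b9⊕b10⊕b11⊕b12⊕b13⊕b14⊕b15 = 0⊕1⊕1⊕1⊕1⊕1⊕0⊕0 = 1
Syndrome (s8...s1) = 1101 → position 13.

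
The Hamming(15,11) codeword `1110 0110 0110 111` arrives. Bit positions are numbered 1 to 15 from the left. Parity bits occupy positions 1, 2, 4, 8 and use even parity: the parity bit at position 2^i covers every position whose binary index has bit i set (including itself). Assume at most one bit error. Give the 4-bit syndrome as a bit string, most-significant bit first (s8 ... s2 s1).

1100

s1: b1⊕b3⊕b5⊕b7⊕b9⊕b11⊕b13⊕b15 = 1⊕1⊕0⊕1⊕0⊕1⊕1⊕1 = 0
s2: b2⊕b3⊕b6⊕b7⊕b10⊕b11⊕b14⊕b15 = 1⊕1⊕1⊕1⊕1⊕1⊕1⊕1 = 0
s4: b4⊕b5⊕b6⊕b7⊕b12⊕b13⊕b14⊕b15 = 0⊕0⊕1⊕1⊕0⊕1⊕1⊕1 = 1
s8: b8⊕b9⊕b10⊕b11⊕b12⊕b13⊕b14⊕b15 = 0⊕0⊕1⊕1⊕0⊕1⊕1⊕1 = 1
Syndrome (s8...s1) = 1100 → position 12.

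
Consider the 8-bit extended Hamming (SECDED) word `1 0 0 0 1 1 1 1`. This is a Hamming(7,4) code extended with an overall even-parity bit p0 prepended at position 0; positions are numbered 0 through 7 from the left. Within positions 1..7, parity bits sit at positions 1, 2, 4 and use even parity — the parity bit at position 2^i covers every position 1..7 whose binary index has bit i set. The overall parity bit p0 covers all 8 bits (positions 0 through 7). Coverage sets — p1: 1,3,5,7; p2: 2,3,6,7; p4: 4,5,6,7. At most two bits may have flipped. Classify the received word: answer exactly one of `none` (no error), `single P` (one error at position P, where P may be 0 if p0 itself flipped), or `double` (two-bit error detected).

single 0

s1: b1⊕b3⊕b5⊕b7 = 0⊕0⊕1⊕1 = 0
s2: b2⊕b3⊕b6⊕b7 = 0⊕0⊕1⊕1 = 0
s4: b4⊕b5⊕b6⊕b7 = 1⊕1⊕1⊕1 = 0
Syndrome (s4...s1) = 000 → position 0 (no error).
Overall parity (XOR of all 8 bits, including p0): 1⊕0⊕0⊕0⊕1⊕1⊕1⊕1 = 1
Overall=1, syndrome position=0 → single-bit error at position 0.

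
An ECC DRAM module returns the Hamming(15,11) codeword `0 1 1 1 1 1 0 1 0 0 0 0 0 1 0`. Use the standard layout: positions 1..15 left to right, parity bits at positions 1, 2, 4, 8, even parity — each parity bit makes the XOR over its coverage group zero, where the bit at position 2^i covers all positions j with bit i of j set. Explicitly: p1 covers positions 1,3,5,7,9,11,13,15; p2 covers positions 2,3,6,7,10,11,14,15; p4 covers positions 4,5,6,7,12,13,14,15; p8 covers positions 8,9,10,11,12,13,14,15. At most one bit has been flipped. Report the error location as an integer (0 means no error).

s1: b1⊕b3⊕b5⊕b7⊕b9⊕b11⊕b13⊕b15 = 0⊕1⊕1⊕0⊕0⊕0⊕0⊕0 = 0
s2: b2⊕b3⊕b6⊕b7⊕b10⊕b11⊕b14⊕b15 = 1⊕1⊕1⊕0⊕0⊕0⊕1⊕0 = 0
s4: b4⊕b5⊕b6⊕b7⊕b12⊕b13⊕b14⊕b15 = 1⊕1⊕1⊕0⊕0⊕0⊕1⊕0 = 0
s8: b8⊕b9⊕b10⊕b11⊕b12⊕b13⊕b14⊕b15 = 1⊕0⊕0⊕0⊕0⊕0⊕1⊕0 = 0
Syndrome (s8...s1) = 0000 → position 0 (no error).

0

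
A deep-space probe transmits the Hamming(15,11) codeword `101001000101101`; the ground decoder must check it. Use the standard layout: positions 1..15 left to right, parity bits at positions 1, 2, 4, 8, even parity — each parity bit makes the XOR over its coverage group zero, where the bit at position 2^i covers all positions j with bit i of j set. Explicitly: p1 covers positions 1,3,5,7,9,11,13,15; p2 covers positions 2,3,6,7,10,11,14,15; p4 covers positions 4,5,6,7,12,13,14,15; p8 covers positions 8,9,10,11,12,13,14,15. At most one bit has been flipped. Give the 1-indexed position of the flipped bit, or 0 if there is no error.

0

s1: b1⊕b3⊕b5⊕b7⊕b9⊕b11⊕b13⊕b15 = 1⊕1⊕0⊕0⊕0⊕0⊕1⊕1 = 0
s2: b2⊕b3⊕b6⊕b7⊕b10⊕b11⊕b14⊕b15 = 0⊕1⊕1⊕0⊕1⊕0⊕0⊕1 = 0
s4: b4⊕b5⊕b6⊕b7⊕b12⊕b13⊕b14⊕b15 = 0⊕0⊕1⊕0⊕1⊕1⊕0⊕1 = 0
s8: b8⊕b9⊕b10⊕b11⊕b12⊕b13⊕b14⊕b15 = 0⊕0⊕1⊕0⊕1⊕1⊕0⊕1 = 0
Syndrome (s8...s1) = 0000 → position 0 (no error).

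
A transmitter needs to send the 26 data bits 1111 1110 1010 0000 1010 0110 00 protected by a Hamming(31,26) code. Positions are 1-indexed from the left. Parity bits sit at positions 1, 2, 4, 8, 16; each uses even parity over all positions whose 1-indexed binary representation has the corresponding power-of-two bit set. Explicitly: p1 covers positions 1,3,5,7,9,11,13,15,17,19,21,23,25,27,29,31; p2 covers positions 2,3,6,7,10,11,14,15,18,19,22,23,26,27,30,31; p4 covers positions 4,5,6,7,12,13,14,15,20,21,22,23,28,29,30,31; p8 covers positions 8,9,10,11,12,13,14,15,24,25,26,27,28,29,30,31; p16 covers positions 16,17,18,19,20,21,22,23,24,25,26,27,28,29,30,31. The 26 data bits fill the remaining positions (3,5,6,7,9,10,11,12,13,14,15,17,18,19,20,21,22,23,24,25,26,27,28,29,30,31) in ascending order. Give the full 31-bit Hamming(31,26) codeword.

Place data bits at non-power-of-two positions: b3=1, b5=1, b6=1, b7=1, b9=1, b10=1, b11=1, b12=0, b13=1, b14=0, b15=1, b17=0, b18=0, b19=0, b20=0, b21=0, b22=1, b23=0, b24=1, b25=0, b26=0, b27=1, b28=1, b29=0, b30=0, b31=0.
p1 = XOR of data positions {3,5,7,9,11,13,15,17,19,21,23,25,27,29,31} = 1⊕1⊕1⊕1⊕1⊕1⊕1⊕0⊕0⊕0⊕0⊕0⊕1⊕0⊕0 = 0
p2 = XOR of data positions {3,6,7,10,11,14,15,18,19,22,23,26,27,30,31} = 1⊕1⊕1⊕1⊕1⊕0⊕1⊕0⊕0⊕1⊕0⊕0⊕1⊕0⊕0 = 0
p4 = XOR of data positions {5,6,7,12,13,14,15,20,21,22,23,28,29,30,31} = 1⊕1⊕1⊕0⊕1⊕0⊕1⊕0⊕0⊕1⊕0⊕1⊕0⊕0⊕0 = 1
p8 = XOR of data positions {9,10,11,12,13,14,15,24,25,26,27,28,29,30,31} = 1⊕1⊕1⊕0⊕1⊕0⊕1⊕1⊕0⊕0⊕1⊕1⊕0⊕0⊕0 = 0
p16 = XOR of data positions {17,18,19,20,21,22,23,24,25,26,27,28,29,30,31} = 0⊕0⊕0⊕0⊕0⊕1⊕0⊕1⊕0⊕0⊕1⊕1⊕0⊕0⊕0 = 0
Codeword b1..b31 = 0011111011101010000001010011000

0011111011101010000001010011000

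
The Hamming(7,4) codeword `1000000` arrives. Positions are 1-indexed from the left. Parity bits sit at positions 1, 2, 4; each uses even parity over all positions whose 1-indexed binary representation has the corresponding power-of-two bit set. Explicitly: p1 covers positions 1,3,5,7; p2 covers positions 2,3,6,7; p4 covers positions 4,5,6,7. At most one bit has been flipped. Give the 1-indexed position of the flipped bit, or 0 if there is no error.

1

s1: b1⊕b3⊕b5⊕b7 = 1⊕0⊕0⊕0 = 1
s2: b2⊕b3⊕b6⊕b7 = 0⊕0⊕0⊕0 = 0
s4: b4⊕b5⊕b6⊕b7 = 0⊕0⊕0⊕0 = 0
Syndrome (s4...s1) = 001 → position 1.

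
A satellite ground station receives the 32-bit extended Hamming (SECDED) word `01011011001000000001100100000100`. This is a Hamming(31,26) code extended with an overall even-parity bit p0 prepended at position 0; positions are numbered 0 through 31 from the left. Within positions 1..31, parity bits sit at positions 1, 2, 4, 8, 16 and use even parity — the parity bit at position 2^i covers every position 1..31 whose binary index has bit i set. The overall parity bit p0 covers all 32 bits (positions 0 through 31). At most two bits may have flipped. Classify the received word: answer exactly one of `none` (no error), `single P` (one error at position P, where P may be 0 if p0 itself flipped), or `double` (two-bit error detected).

s1: b1⊕b3⊕b5⊕b7⊕b9⊕b11⊕b13⊕b15⊕b17⊕b19⊕b21⊕b23⊕b25⊕b27⊕b29⊕b31 = 1⊕1⊕0⊕1⊕0⊕0⊕0⊕0⊕0⊕1⊕0⊕1⊕0⊕0⊕1⊕0 = 0
s2: b2⊕b3⊕b6⊕b7⊕b10⊕b11⊕b14⊕b15⊕b18⊕b19⊕b22⊕b23⊕b26⊕b27⊕b30⊕b31 = 0⊕1⊕1⊕1⊕1⊕0⊕0⊕0⊕0⊕1⊕0⊕1⊕0⊕0⊕0⊕0 = 0
s4: b4⊕b5⊕b6⊕b7⊕b12⊕b13⊕b14⊕b15⊕b20⊕b21⊕b22⊕b23⊕b28⊕b29⊕b30⊕b31 = 1⊕0⊕1⊕1⊕0⊕0⊕0⊕0⊕1⊕0⊕0⊕1⊕0⊕1⊕0⊕0 = 0
s8: b8⊕b9⊕b10⊕b11⊕b12⊕b13⊕b14⊕b15⊕b24⊕b25⊕b26⊕b27⊕b28⊕b29⊕b30⊕b31 = 0⊕0⊕1⊕0⊕0⊕0⊕0⊕0⊕0⊕0⊕0⊕0⊕0⊕1⊕0⊕0 = 0
s16: b16⊕b17⊕b18⊕b19⊕b20⊕b21⊕b22⊕b23⊕b24⊕b25⊕b26⊕b27⊕b28⊕b29⊕b30⊕b31 = 0⊕0⊕0⊕1⊕1⊕0⊕0⊕1⊕0⊕0⊕0⊕0⊕0⊕1⊕0⊕0 = 0
Syndrome (s16...s1) = 00000 → position 0 (no error).
Overall parity (XOR of all 32 bits, including p0): 0⊕1⊕0⊕1⊕1⊕0⊕1⊕1⊕0⊕0⊕1⊕0⊕0⊕0⊕0⊕0⊕0⊕0⊕0⊕1⊕1⊕0⊕0⊕1⊕0⊕0⊕0⊕0⊕0⊕1⊕0⊕0 = 0
Overall=0, syndrome position=0 → no error.

none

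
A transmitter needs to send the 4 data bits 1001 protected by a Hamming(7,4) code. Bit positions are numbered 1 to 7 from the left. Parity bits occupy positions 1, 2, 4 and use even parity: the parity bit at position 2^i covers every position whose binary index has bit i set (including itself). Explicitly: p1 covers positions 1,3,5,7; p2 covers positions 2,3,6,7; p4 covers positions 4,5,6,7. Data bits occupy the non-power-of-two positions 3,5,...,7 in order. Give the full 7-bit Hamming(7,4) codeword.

0011001

Place data bits at non-power-of-two positions: b3=1, b5=0, b6=0, b7=1.
p1 = XOR of data positions {3,5,7} = 1⊕0⊕1 = 0
p2 = XOR of data positions {3,6,7} = 1⊕0⊕1 = 0
p4 = XOR of data positions {5,6,7} = 0⊕0⊕1 = 1
Codeword b1..b7 = 0011001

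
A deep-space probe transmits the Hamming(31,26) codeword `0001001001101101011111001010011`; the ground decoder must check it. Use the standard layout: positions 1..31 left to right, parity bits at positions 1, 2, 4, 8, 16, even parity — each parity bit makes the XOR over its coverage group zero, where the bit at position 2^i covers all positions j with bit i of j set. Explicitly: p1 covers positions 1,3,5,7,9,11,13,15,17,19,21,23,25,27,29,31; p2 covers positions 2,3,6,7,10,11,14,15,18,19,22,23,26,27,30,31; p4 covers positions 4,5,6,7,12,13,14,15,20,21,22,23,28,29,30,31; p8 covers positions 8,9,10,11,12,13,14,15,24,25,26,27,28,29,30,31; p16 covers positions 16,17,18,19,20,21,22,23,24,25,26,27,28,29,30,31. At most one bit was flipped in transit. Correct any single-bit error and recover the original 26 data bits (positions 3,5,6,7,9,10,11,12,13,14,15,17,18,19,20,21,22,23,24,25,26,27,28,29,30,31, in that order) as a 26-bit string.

s1: b1⊕b3⊕b5⊕b7⊕b9⊕b11⊕b13⊕b15⊕b17⊕b19⊕b21⊕b23⊕b25⊕b27⊕b29⊕b31 = 0⊕0⊕0⊕1⊕0⊕1⊕1⊕0⊕0⊕1⊕1⊕0⊕1⊕1⊕0⊕1 = 0
s2: b2⊕b3⊕b6⊕b7⊕b10⊕b11⊕b14⊕b15⊕b18⊕b19⊕b22⊕b23⊕b26⊕b27⊕b30⊕b31 = 0⊕0⊕0⊕1⊕1⊕1⊕1⊕0⊕1⊕1⊕1⊕0⊕0⊕1⊕1⊕1 = 0
s4: b4⊕b5⊕b6⊕b7⊕b12⊕b13⊕b14⊕b15⊕b20⊕b21⊕b22⊕b23⊕b28⊕b29⊕b30⊕b31 = 1⊕0⊕0⊕1⊕0⊕1⊕1⊕0⊕1⊕1⊕1⊕0⊕0⊕0⊕1⊕1 = 1
s8: b8⊕b9⊕b10⊕b11⊕b12⊕b13⊕b14⊕b15⊕b24⊕b25⊕b26⊕b27⊕b28⊕b29⊕b30⊕b31 = 0⊕0⊕1⊕1⊕0⊕1⊕1⊕0⊕0⊕1⊕0⊕1⊕0⊕0⊕1⊕1 = 0
s16: b16⊕b17⊕b18⊕b19⊕b20⊕b21⊕b22⊕b23⊕b24⊕b25⊕b26⊕b27⊕b28⊕b29⊕b30⊕b31 = 1⊕0⊕1⊕1⊕1⊕1⊕1⊕0⊕0⊕1⊕0⊕1⊕0⊕0⊕1⊕1 = 0
Syndrome (s16...s1) = 00100 → position 4.
Flip bit 4: corrected codeword = 0000001001101101011111001010011
Data bits at positions 3,5,6,7,9,10,11,12,13,14,15,17,18,19,20,21,22,23,24,25,26,27,28,29,30,31: 00010110110011111001010011

00010110110011111001010011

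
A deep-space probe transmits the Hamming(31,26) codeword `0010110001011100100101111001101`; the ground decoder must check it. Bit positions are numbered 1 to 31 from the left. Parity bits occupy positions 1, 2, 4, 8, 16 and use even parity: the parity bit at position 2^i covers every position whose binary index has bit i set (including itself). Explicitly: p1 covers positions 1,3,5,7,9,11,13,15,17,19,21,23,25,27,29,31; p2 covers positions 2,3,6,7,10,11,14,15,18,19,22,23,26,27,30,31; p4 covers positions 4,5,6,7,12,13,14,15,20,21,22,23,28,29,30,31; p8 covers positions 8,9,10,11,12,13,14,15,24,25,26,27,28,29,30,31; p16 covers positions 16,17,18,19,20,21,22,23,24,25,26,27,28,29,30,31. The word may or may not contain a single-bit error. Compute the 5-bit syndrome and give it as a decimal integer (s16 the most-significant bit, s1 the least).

30

s1: b1⊕b3⊕b5⊕b7⊕b9⊕b11⊕b13⊕b15⊕b17⊕b19⊕b21⊕b23⊕b25⊕b27⊕b29⊕b31 = 0⊕1⊕1⊕0⊕0⊕0⊕1⊕0⊕1⊕0⊕0⊕1⊕1⊕0⊕1⊕1 = 0
s2: b2⊕b3⊕b6⊕b7⊕b10⊕b11⊕b14⊕b15⊕b18⊕b19⊕b22⊕b23⊕b26⊕b27⊕b30⊕b31 = 0⊕1⊕1⊕0⊕1⊕0⊕1⊕0⊕0⊕0⊕1⊕1⊕0⊕0⊕0⊕1 = 1
s4: b4⊕b5⊕b6⊕b7⊕b12⊕b13⊕b14⊕b15⊕b20⊕b21⊕b22⊕b23⊕b28⊕b29⊕b30⊕b31 = 0⊕1⊕1⊕0⊕1⊕1⊕1⊕0⊕1⊕0⊕1⊕1⊕1⊕1⊕0⊕1 = 1
s8: b8⊕b9⊕b10⊕b11⊕b12⊕b13⊕b14⊕b15⊕b24⊕b25⊕b26⊕b27⊕b28⊕b29⊕b30⊕b31 = 0⊕0⊕1⊕0⊕1⊕1⊕1⊕0⊕1⊕1⊕0⊕0⊕1⊕1⊕0⊕1 = 1
s16: b16⊕b17⊕b18⊕b19⊕b20⊕b21⊕b22⊕b23⊕b24⊕b25⊕b26⊕b27⊕b28⊕b29⊕b30⊕b31 = 0⊕1⊕0⊕0⊕1⊕0⊕1⊕1⊕1⊕1⊕0⊕0⊕1⊕1⊕0⊕1 = 1
Syndrome (s16...s1) = 11110 → position 30.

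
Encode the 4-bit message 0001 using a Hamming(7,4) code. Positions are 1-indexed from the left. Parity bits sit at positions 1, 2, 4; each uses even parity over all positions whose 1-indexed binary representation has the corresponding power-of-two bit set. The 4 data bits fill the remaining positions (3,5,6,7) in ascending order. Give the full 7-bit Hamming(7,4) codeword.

Place data bits at non-power-of-two positions: b3=0, b5=0, b6=0, b7=1.
p1 = XOR of data positions {3,5,7} = 0⊕0⊕1 = 1
p2 = XOR of data positions {3,6,7} = 0⊕0⊕1 = 1
p4 = XOR of data positions {5,6,7} = 0⊕0⊕1 = 1
Codeword b1..b7 = 1101001

1101001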